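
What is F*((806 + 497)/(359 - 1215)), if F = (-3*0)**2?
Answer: 0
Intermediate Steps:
F = 0 (F = 0**2 = 0)
F*((806 + 497)/(359 - 1215)) = 0*((806 + 497)/(359 - 1215)) = 0*(1303/(-856)) = 0*(1303*(-1/856)) = 0*(-1303/856) = 0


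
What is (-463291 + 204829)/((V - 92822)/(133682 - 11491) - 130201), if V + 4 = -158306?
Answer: 3509081138/1767737947 ≈ 1.9851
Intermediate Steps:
V = -158310 (V = -4 - 158306 = -158310)
(-463291 + 204829)/((V - 92822)/(133682 - 11491) - 130201) = (-463291 + 204829)/((-158310 - 92822)/(133682 - 11491) - 130201) = -258462/(-251132/122191 - 130201) = -258462/(-15909641523/122191) = -258462*(-122191/15909641523) = 3509081138/1767737947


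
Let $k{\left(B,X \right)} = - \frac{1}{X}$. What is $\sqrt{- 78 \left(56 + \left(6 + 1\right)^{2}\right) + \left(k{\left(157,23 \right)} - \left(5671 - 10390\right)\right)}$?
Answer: $\frac{i \sqrt{1836182}}{23} \approx 58.916 i$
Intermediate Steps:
$\sqrt{- 78 \left(56 + \left(6 + 1\right)^{2}\right) + \left(k{\left(157,23 \right)} - \left(5671 - 10390\right)\right)} = \sqrt{- 78 \left(56 + \left(6 + 1\right)^{2}\right) - - \frac{108536}{23}} = \sqrt{- 78 \left(56 + 7^{2}\right) - - \frac{108536}{23}} = \sqrt{- 78 \left(56 + 49\right) + \left(- \frac{1}{23} + 4719\right)} = \sqrt{\left(-78\right) 105 + \frac{108536}{23}} = \sqrt{-8190 + \frac{108536}{23}} = \sqrt{- \frac{79834}{23}} = \frac{i \sqrt{1836182}}{23}$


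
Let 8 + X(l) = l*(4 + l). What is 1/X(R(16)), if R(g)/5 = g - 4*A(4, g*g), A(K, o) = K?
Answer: -1/8 ≈ -0.12500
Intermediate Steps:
R(g) = -80 + 5*g (R(g) = 5*(g - 4*4) = 5*(g - 16) = 5*(-16 + g) = -80 + 5*g)
X(l) = -8 + l*(4 + l)
1/X(R(16)) = 1/(-8 + (-80 + 5*16)**2 + 4*(-80 + 5*16)) = 1/(-8 + (-80 + 80)**2 + 4*(-80 + 80)) = 1/(-8 + 0**2 + 4*0) = 1/(-8 + 0 + 0) = 1/(-8) = -1/8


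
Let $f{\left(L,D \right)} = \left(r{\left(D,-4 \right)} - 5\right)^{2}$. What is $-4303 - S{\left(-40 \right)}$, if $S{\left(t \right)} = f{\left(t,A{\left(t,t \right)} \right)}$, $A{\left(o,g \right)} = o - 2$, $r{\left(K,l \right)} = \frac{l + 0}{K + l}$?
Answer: $- \frac{2289056}{529} \approx -4327.1$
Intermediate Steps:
$r{\left(K,l \right)} = \frac{l}{K + l}$
$A{\left(o,g \right)} = -2 + o$
$f{\left(L,D \right)} = \left(-5 - \frac{4}{-4 + D}\right)^{2}$ ($f{\left(L,D \right)} = \left(- \frac{4}{D - 4} - 5\right)^{2} = \left(- \frac{4}{-4 + D} - 5\right)^{2} = \left(-5 - \frac{4}{-4 + D}\right)^{2}$)
$S{\left(t \right)} = \frac{\left(-26 + 5 t\right)^{2}}{\left(-6 + t\right)^{2}}$ ($S{\left(t \right)} = \frac{\left(-16 + 5 \left(-2 + t\right)\right)^{2}}{\left(-4 + \left(-2 + t\right)\right)^{2}} = \frac{\left(-16 + \left(-10 + 5 t\right)\right)^{2}}{\left(-6 + t\right)^{2}} = \frac{\left(-26 + 5 t\right)^{2}}{\left(-6 + t\right)^{2}}$)
$-4303 - S{\left(-40 \right)} = -4303 - \frac{\left(-26 + 5 \left(-40\right)\right)^{2}}{\left(-6 - 40\right)^{2}} = -4303 - \frac{\left(-26 - 200\right)^{2}}{2116} = -4303 - \left(-226\right)^{2} \cdot \frac{1}{2116} = -4303 - 51076 \cdot \frac{1}{2116} = -4303 - \frac{12769}{529} = - \frac{2289056}{529}$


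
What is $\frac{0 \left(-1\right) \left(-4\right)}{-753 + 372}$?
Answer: $0$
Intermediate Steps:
$\frac{0 \left(-1\right) \left(-4\right)}{-753 + 372} = \frac{0 \left(-4\right)}{-381} = 0 \left(- \frac{1}{381}\right) = 0$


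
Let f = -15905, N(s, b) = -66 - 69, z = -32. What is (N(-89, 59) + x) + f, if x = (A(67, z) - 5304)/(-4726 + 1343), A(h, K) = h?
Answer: -54258083/3383 ≈ -16038.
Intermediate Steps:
N(s, b) = -135
x = 5237/3383 (x = (67 - 5304)/(-4726 + 1343) = -5237/(-3383) = -5237*(-1/3383) = 5237/3383 ≈ 1.5480)
(N(-89, 59) + x) + f = (-135 + 5237/3383) - 15905 = -451468/3383 - 15905 = -54258083/3383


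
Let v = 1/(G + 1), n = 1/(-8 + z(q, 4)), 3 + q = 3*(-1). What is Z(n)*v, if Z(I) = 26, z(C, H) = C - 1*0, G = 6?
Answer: 26/7 ≈ 3.7143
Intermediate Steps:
q = -6 (q = -3 + 3*(-1) = -3 - 3 = -6)
z(C, H) = C (z(C, H) = C + 0 = C)
n = -1/14 (n = 1/(-8 - 6) = 1/(-14) = -1/14 ≈ -0.071429)
v = ⅐ (v = 1/(6 + 1) = 1/7 = ⅐ ≈ 0.14286)
Z(n)*v = 26*(⅐) = 26/7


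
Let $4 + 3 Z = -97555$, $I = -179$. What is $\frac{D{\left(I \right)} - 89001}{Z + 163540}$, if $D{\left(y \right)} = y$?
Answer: $- \frac{267540}{393061} \approx -0.68066$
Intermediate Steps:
$Z = - \frac{97559}{3}$ ($Z = - \frac{4}{3} + \frac{1}{3} \left(-97555\right) = - \frac{4}{3} - \frac{97555}{3} = - \frac{97559}{3} \approx -32520.0$)
$\frac{D{\left(I \right)} - 89001}{Z + 163540} = \frac{-179 - 89001}{- \frac{97559}{3} + 163540} = - \frac{89180}{\frac{393061}{3}} = \left(-89180\right) \frac{3}{393061} = - \frac{267540}{393061}$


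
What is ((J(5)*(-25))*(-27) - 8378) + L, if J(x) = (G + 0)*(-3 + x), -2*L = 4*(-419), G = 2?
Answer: -4840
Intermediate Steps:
L = 838 (L = -2*(-419) = -½*(-1676) = 838)
J(x) = -6 + 2*x (J(x) = (2 + 0)*(-3 + x) = 2*(-3 + x) = -6 + 2*x)
((J(5)*(-25))*(-27) - 8378) + L = (((-6 + 2*5)*(-25))*(-27) - 8378) + 838 = (((-6 + 10)*(-25))*(-27) - 8378) + 838 = ((4*(-25))*(-27) - 8378) + 838 = (-100*(-27) - 8378) + 838 = (2700 - 8378) + 838 = -5678 + 838 = -4840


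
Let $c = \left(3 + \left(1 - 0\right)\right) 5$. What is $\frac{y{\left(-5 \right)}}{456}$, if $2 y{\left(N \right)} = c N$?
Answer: $- \frac{25}{228} \approx -0.10965$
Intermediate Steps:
$c = 20$ ($c = \left(3 + \left(1 + 0\right)\right) 5 = \left(3 + 1\right) 5 = 4 \cdot 5 = 20$)
$y{\left(N \right)} = 10 N$ ($y{\left(N \right)} = \frac{20 N}{2} = 10 N$)
$\frac{y{\left(-5 \right)}}{456} = \frac{10 \left(-5\right)}{456} = \left(-50\right) \frac{1}{456} = - \frac{25}{228}$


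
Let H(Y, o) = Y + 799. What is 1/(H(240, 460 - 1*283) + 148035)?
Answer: 1/149074 ≈ 6.7081e-6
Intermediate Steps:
H(Y, o) = 799 + Y
1/(H(240, 460 - 1*283) + 148035) = 1/((799 + 240) + 148035) = 1/(1039 + 148035) = 1/149074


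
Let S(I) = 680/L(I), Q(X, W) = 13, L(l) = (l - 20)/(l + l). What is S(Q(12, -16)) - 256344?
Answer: -1812088/7 ≈ -2.5887e+5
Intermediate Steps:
L(l) = (-20 + l)/(2*l) (L(l) = (-20 + l)/((2*l)) = (-20 + l)*(1/(2*l)) = (-20 + l)/(2*l))
S(I) = 1360*I/(-20 + I) (S(I) = 680/(((-20 + I)/(2*I))) = 680*(2*I/(-20 + I)) = 1360*I/(-20 + I))
S(Q(12, -16)) - 256344 = 1360*13/(-20 + 13) - 256344 = 1360*13/(-7) - 256344 = 1360*13*(-1/7) - 256344 = -17680/7 - 256344 = -1812088/7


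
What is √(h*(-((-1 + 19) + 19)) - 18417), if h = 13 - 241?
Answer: 3*I*√1109 ≈ 99.905*I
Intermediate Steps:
h = -228
√(h*(-((-1 + 19) + 19)) - 18417) = √(-(-228)*((-1 + 19) + 19) - 18417) = √(-(-228)*(18 + 19) - 18417) = √(-(-228)*37 - 18417) = √(-228*(-37) - 18417) = √(8436 - 18417) = √(-9981) = 3*I*√1109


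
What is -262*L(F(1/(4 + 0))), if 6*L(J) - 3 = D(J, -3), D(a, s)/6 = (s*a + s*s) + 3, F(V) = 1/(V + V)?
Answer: -1703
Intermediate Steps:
F(V) = 1/(2*V)
D(a, s) = 18 + 6*s² + 6*a*s (D(a, s) = 6*((s*a + s*s) + 3) = 6*((a*s + s²) + 3) = 6*((s² + a*s) + 3) = 6*(3 + s² + a*s) = 18 + 6*s² + 6*a*s)
L(J) = 25/2 - 3*J (L(J) = ½ + (18 + 6*(-3)² + 6*J*(-3))/6 = ½ + (18 + 6*9 - 18*J)/6 = ½ + (18 + 54 - 18*J)/6 = ½ + (72 - 18*J)/6 = ½ + (12 - 3*J) = 25/2 - 3*J)
-262*L(F(1/(4 + 0))) = -262*(25/2 - 3/(2*(1/(4 + 0)))) = -262*(25/2 - 3/(2*(1/4))) = -262*(25/2 - 3/(2*¼)) = -262*(25/2 - 3*4/2) = -262*(25/2 - 3*2) = -262*(25/2 - 6) = -262*13/2 = -1703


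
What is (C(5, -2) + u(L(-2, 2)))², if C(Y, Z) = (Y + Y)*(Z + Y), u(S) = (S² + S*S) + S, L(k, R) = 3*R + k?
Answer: 4356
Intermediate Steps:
L(k, R) = k + 3*R
u(S) = S + 2*S² (u(S) = (S² + S²) + S = 2*S² + S = S + 2*S²)
C(Y, Z) = 2*Y*(Y + Z) (C(Y, Z) = (2*Y)*(Y + Z) = 2*Y*(Y + Z))
(C(5, -2) + u(L(-2, 2)))² = (2*5*(5 - 2) + (-2 + 3*2)*(1 + 2*(-2 + 3*2)))² = (2*5*3 + (-2 + 6)*(1 + 2*(-2 + 6)))² = (30 + 4*(1 + 2*4))² = (30 + 4*(1 + 8))² = (30 + 4*9)² = (30 + 36)² = 66² = 4356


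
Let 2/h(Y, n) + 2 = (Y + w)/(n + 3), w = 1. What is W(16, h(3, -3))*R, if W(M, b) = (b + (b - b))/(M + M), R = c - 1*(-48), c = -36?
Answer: 0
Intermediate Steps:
h(Y, n) = 2/(-2 + (1 + Y)/(3 + n)) (h(Y, n) = 2/(-2 + (Y + 1)/(n + 3)) = 2/(-2 + (1 + Y)/(3 + n)))
R = 12 (R = -36 - 1*(-48) = -36 + 48 = 12)
W(M, b) = b/(2*M) (W(M, b) = (b + 0)/((2*M)) = b*(1/(2*M)) = b/(2*M))
W(16, h(3, -3))*R = ((1/2)*(2*(3 - 3)/(-5 + 3 - 2*(-3)))/16)*12 = ((1/2)*(2*0/(-5 + 3 + 6))*(1/16))*12 = ((1/2)*(2*0/4)*(1/16))*12 = ((1/2)*(2*(1/4)*0)*(1/16))*12 = ((1/2)*0*(1/16))*12 = 0*12 = 0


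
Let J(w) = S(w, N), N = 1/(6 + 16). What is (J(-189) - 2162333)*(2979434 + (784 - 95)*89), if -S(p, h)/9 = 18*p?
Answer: -6482023044825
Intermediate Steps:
N = 1/22 ≈ 0.045455
S(p, h) = -162*p
J(w) = -162*w
(J(-189) - 2162333)*(2979434 + (784 - 95)*89) = (-162*(-189) - 2162333)*(2979434 + (784 - 95)*89) = (30618 - 2162333)*(2979434 + 689*89) = -2131715*(2979434 + 61321) = -2131715*3040755 = -6482023044825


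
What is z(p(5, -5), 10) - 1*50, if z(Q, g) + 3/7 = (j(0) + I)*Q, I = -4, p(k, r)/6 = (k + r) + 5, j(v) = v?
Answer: -1193/7 ≈ -170.43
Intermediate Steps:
p(k, r) = 30 + 6*k + 6*r (p(k, r) = 6*((k + r) + 5) = 6*(5 + k + r) = 30 + 6*k + 6*r)
z(Q, g) = -3/7 - 4*Q (z(Q, g) = -3/7 + (0 - 4)*Q = -3/7 - 4*Q)
z(p(5, -5), 10) - 1*50 = (-3/7 - 4*(30 + 6*5 + 6*(-5))) - 1*50 = (-3/7 - 4*(30 + 30 - 30)) - 50 = (-3/7 - 4*30) - 50 = (-3/7 - 120) - 50 = -843/7 - 50 = -1193/7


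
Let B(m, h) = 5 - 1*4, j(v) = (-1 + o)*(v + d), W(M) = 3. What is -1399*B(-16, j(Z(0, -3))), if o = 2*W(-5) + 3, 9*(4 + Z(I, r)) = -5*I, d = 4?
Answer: -1399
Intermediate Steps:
Z(I, r) = -4 - 5*I/9 (Z(I, r) = -4 + (-5*I)/9 = -4 - 5*I/9)
o = 9 (o = 2*3 + 3 = 6 + 3 = 9)
j(v) = 32 + 8*v (j(v) = (-1 + 9)*(v + 4) = 8*(4 + v) = 32 + 8*v)
B(m, h) = 1 (B(m, h) = 5 - 4 = 1)
-1399*B(-16, j(Z(0, -3))) = -1399*1 = -1399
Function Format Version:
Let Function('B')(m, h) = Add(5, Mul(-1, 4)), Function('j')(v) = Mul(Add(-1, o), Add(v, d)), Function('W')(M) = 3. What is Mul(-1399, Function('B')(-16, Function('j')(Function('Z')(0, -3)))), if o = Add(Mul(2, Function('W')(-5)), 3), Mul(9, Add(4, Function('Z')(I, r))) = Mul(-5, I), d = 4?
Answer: -1399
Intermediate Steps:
Function('Z')(I, r) = Add(-4, Mul(Rational(-5, 9), I)) (Function('Z')(I, r) = Add(-4, Mul(Rational(1, 9), Mul(-5, I))) = Add(-4, Mul(Rational(-5, 9), I)))
o = 9 (o = Add(Mul(2, 3), 3) = Add(6, 3) = 9)
Function('j')(v) = Add(32, Mul(8, v)) (Function('j')(v) = Mul(Add(-1, 9), Add(v, 4)) = Mul(8, Add(4, v)) = Add(32, Mul(8, v)))
Function('B')(m, h) = 1 (Function('B')(m, h) = Add(5, -4) = 1)
Mul(-1399, Function('B')(-16, Function('j')(Function('Z')(0, -3)))) = Mul(-1399, 1) = -1399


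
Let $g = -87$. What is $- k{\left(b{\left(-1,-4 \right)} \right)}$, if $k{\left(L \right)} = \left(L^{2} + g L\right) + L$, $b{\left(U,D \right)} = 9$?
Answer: $693$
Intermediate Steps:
$k{\left(L \right)} = L^{2} - 86 L$ ($k{\left(L \right)} = \left(L^{2} - 87 L\right) + L = L^{2} - 86 L$)
$- k{\left(b{\left(-1,-4 \right)} \right)} = - 9 \left(-86 + 9\right) = - 9 \left(-77\right) = \left(-1\right) \left(-693\right) = 693$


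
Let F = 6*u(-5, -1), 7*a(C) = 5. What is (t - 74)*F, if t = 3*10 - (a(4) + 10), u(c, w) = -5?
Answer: 11490/7 ≈ 1641.4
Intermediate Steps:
a(C) = 5/7 (a(C) = (1/7)*5 = 5/7)
t = 135/7 (t = 3*10 - (5/7 + 10) = 30 - 1*75/7 = 30 - 75/7 = 135/7 ≈ 19.286)
F = -30 (F = 6*(-5) = -30)
(t - 74)*F = (135/7 - 74)*(-30) = -383/7*(-30) = 11490/7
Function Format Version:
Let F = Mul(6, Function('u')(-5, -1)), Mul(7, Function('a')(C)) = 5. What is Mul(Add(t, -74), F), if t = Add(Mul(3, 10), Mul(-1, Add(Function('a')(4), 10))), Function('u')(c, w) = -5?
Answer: Rational(11490, 7) ≈ 1641.4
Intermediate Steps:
Function('a')(C) = Rational(5, 7) (Function('a')(C) = Mul(Rational(1, 7), 5) = Rational(5, 7))
t = Rational(135, 7) (t = Add(Mul(3, 10), Mul(-1, Add(Rational(5, 7), 10))) = Add(30, Mul(-1, Rational(75, 7))) = Add(30, Rational(-75, 7)) = Rational(135, 7) ≈ 19.286)
F = -30 (F = Mul(6, -5) = -30)
Mul(Add(t, -74), F) = Mul(Add(Rational(135, 7), -74), -30) = Mul(Rational(-383, 7), -30) = Rational(11490, 7)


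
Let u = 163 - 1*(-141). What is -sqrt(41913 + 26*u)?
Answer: -sqrt(49817) ≈ -223.20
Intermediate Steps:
u = 304 (u = 163 + 141 = 304)
-sqrt(41913 + 26*u) = -sqrt(41913 + 26*304) = -sqrt(41913 + 7904) = -sqrt(49817)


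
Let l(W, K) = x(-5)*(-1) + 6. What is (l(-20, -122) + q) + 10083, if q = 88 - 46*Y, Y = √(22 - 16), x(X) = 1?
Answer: 10176 - 46*√6 ≈ 10063.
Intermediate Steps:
Y = √6 ≈ 2.4495
q = 88 - 46*√6 ≈ -24.677
l(W, K) = 5 (l(W, K) = 1*(-1) + 6 = -1 + 6 = 5)
(l(-20, -122) + q) + 10083 = (5 + (88 - 46*√6)) + 10083 = (93 - 46*√6) + 10083 = 10176 - 46*√6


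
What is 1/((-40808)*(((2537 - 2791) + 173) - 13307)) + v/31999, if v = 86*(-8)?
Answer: -375880170753/17482253790496 ≈ -0.021501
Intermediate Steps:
v = -688
1/((-40808)*(((2537 - 2791) + 173) - 13307)) + v/31999 = 1/((-40808)*(((2537 - 2791) + 173) - 13307)) - 688/31999 = -1/(40808*((-254 + 173) - 13307)) - 688*1/31999 = -1/(40808*(-81 - 13307)) - 688/31999 = -1/40808/(-13388) - 688/31999 = -1/40808*(-1/13388) - 688/31999 = 1/546337504 - 688/31999 = -375880170753/17482253790496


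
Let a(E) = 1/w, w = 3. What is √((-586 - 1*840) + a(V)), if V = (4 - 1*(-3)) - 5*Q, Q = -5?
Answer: I*√12831/3 ≈ 37.758*I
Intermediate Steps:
V = 32 (V = (4 - 1*(-3)) - 5*(-5) = (4 + 3) + 25 = 7 + 25 = 32)
a(E) = ⅓ (a(E) = 1/3 = ⅓)
√((-586 - 1*840) + a(V)) = √((-586 - 1*840) + ⅓) = √((-586 - 840) + ⅓) = √(-1426 + ⅓) = √(-4277/3) = I*√12831/3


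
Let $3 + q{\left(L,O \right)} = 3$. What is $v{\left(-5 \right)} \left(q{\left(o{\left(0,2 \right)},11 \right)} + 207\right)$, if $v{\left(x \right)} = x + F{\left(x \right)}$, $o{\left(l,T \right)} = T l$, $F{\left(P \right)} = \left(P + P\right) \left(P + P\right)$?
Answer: $19665$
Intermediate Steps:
$F{\left(P \right)} = 4 P^{2}$ ($F{\left(P \right)} = 2 P 2 P = 4 P^{2}$)
$q{\left(L,O \right)} = 0$ ($q{\left(L,O \right)} = -3 + 3 = 0$)
$v{\left(x \right)} = x + 4 x^{2}$
$v{\left(-5 \right)} \left(q{\left(o{\left(0,2 \right)},11 \right)} + 207\right) = - 5 \left(1 + 4 \left(-5\right)\right) \left(0 + 207\right) = - 5 \left(1 - 20\right) 207 = \left(-5\right) \left(-19\right) 207 = 95 \cdot 207 = 19665$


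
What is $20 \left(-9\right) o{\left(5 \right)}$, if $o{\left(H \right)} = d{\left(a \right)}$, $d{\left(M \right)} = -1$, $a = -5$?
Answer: $180$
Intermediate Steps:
$o{\left(H \right)} = -1$
$20 \left(-9\right) o{\left(5 \right)} = 20 \left(-9\right) \left(-1\right) = \left(-180\right) \left(-1\right) = 180$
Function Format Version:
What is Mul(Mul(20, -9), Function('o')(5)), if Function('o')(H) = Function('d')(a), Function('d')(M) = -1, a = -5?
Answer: 180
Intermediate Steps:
Function('o')(H) = -1
Mul(Mul(20, -9), Function('o')(5)) = Mul(Mul(20, -9), -1) = Mul(-180, -1) = 180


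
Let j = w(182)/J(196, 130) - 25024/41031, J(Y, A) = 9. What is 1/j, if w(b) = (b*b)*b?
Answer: 4559/3053801832 ≈ 1.4929e-6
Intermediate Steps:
w(b) = b³ (w(b) = b²*b = b³)
j = 3053801832/4559 (j = 182³/9 - 25024/41031 = 6028568*(⅑) - 25024*1/41031 = 6028568/9 - 25024/41031 = 3053801832/4559 ≈ 6.6984e+5)
1/j = 1/(3053801832/4559) = 4559/3053801832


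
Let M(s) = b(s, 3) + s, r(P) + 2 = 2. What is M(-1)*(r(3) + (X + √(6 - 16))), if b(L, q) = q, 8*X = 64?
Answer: 16 + 2*I*√10 ≈ 16.0 + 6.3246*I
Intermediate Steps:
X = 8 (X = (⅛)*64 = 8)
r(P) = 0 (r(P) = -2 + 2 = 0)
M(s) = 3 + s
M(-1)*(r(3) + (X + √(6 - 16))) = (3 - 1)*(0 + (8 + √(6 - 16))) = 2*(0 + (8 + √(-10))) = 2*(0 + (8 + I*√10)) = 2*(8 + I*√10) = 16 + 2*I*√10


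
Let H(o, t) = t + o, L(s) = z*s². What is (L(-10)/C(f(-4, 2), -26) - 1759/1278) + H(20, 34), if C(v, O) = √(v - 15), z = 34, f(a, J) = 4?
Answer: 67253/1278 - 3400*I*√11/11 ≈ 52.624 - 1025.1*I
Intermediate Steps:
C(v, O) = √(-15 + v)
L(s) = 34*s²
H(o, t) = o + t
(L(-10)/C(f(-4, 2), -26) - 1759/1278) + H(20, 34) = ((34*(-10)²)/(√(-15 + 4)) - 1759/1278) + (20 + 34) = ((34*100)/(√(-11)) - 1759*1/1278) + 54 = (3400/((I*√11)) - 1759/1278) + 54 = (3400*(-I*√11/11) - 1759/1278) + 54 = (-3400*I*√11/11 - 1759/1278) + 54 = (-1759/1278 - 3400*I*√11/11) + 54 = 67253/1278 - 3400*I*√11/11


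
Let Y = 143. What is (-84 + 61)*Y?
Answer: -3289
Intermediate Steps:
(-84 + 61)*Y = (-84 + 61)*143 = -23*143 = -3289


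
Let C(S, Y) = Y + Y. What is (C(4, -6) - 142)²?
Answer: 23716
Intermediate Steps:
C(S, Y) = 2*Y
(C(4, -6) - 142)² = (2*(-6) - 142)² = (-12 - 142)² = (-154)² = 23716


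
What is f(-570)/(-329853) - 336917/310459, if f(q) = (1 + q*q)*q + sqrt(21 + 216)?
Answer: 19127959155143/34135277509 - sqrt(237)/329853 ≈ 560.36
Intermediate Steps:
f(q) = sqrt(237) + q*(1 + q**2) (f(q) = (1 + q**2)*q + sqrt(237) = q*(1 + q**2) + sqrt(237) = sqrt(237) + q*(1 + q**2))
f(-570)/(-329853) - 336917/310459 = (-570 + sqrt(237) + (-570)**3)/(-329853) - 336917/310459 = (-570 + sqrt(237) - 185193000)*(-1/329853) - 336917*1/310459 = (-185193570 + sqrt(237))*(-1/329853) - 336917/310459 = (61731190/109951 - sqrt(237)/329853) - 336917/310459 = 19127959155143/34135277509 - sqrt(237)/329853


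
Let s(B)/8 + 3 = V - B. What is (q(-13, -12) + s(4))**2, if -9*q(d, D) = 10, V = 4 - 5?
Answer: 343396/81 ≈ 4239.5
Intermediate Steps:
V = -1
q(d, D) = -10/9 (q(d, D) = -1/9*10 = -10/9)
s(B) = -32 - 8*B (s(B) = -24 + 8*(-1 - B) = -24 + (-8 - 8*B) = -32 - 8*B)
(q(-13, -12) + s(4))**2 = (-10/9 + (-32 - 8*4))**2 = (-10/9 + (-32 - 32))**2 = (-10/9 - 64)**2 = (-586/9)**2 = 343396/81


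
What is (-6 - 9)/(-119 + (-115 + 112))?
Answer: 15/122 ≈ 0.12295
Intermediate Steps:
(-6 - 9)/(-119 + (-115 + 112)) = -15/(-119 - 3) = -15/(-122) = -15*(-1/122) = 15/122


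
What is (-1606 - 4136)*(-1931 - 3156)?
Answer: 29209554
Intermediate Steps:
(-1606 - 4136)*(-1931 - 3156) = -5742*(-5087) = 29209554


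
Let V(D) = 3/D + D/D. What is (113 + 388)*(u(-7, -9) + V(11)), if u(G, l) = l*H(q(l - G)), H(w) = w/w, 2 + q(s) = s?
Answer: -42585/11 ≈ -3871.4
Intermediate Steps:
q(s) = -2 + s
H(w) = 1
u(G, l) = l (u(G, l) = l*1 = l)
V(D) = 1 + 3/D (V(D) = 3/D + 1 = 1 + 3/D)
(113 + 388)*(u(-7, -9) + V(11)) = (113 + 388)*(-9 + (3 + 11)/11) = 501*(-9 + (1/11)*14) = 501*(-9 + 14/11) = 501*(-85/11) = -42585/11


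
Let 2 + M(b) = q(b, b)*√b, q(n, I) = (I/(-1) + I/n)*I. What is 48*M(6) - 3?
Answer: -99 - 1440*√6 ≈ -3626.3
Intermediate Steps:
q(n, I) = I*(-I + I/n) (q(n, I) = (I*(-1) + I/n)*I = (-I + I/n)*I = I*(-I + I/n))
M(b) = -2 + b^(3/2)*(1 - b) (M(b) = -2 + (b²*(1 - b)/b)*√b = -2 + (b*(1 - b))*√b = -2 + b^(3/2)*(1 - b))
48*M(6) - 3 = 48*(-2 + 6^(3/2)*(1 - 1*6)) - 3 = 48*(-2 + (6*√6)*(1 - 6)) - 3 = 48*(-2 + (6*√6)*(-5)) - 3 = 48*(-2 - 30*√6) - 3 = (-96 - 1440*√6) - 3 = -99 - 1440*√6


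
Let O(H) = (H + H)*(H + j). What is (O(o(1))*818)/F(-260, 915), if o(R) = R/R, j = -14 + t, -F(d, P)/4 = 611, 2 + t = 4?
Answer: 4499/611 ≈ 7.3633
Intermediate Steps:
t = 2 (t = -2 + 4 = 2)
F(d, P) = -2444 (F(d, P) = -4*611 = -2444)
j = -12 (j = -14 + 2 = -12)
o(R) = 1
O(H) = 2*H*(-12 + H) (O(H) = (H + H)*(H - 12) = (2*H)*(-12 + H) = 2*H*(-12 + H))
(O(o(1))*818)/F(-260, 915) = ((2*1*(-12 + 1))*818)/(-2444) = ((2*1*(-11))*818)*(-1/2444) = -22*818*(-1/2444) = -17996*(-1/2444) = 4499/611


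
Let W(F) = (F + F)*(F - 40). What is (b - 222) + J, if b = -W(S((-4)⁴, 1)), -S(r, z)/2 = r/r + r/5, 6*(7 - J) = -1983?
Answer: -1501761/50 ≈ -30035.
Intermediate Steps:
J = 675/2 (J = 7 - ⅙*(-1983) = 7 + 661/2 = 675/2 ≈ 337.50)
S(r, z) = -2 - 2*r/5 (S(r, z) = -2*(r/r + r/5) = -2*(1 + r*(⅕)) = -2*(1 + r/5) = -2 - 2*r/5)
W(F) = 2*F*(-40 + F) (W(F) = (2*F)*(-40 + F) = 2*F*(-40 + F))
b = -753768/25 (b = -2*(-2 - ⅖*(-4)⁴)*(-40 + (-2 - ⅖*(-4)⁴)) = -2*(-2 - ⅖*256)*(-40 + (-2 - ⅖*256)) = -2*(-2 - 512/5)*(-40 + (-2 - 512/5)) = -2*(-522)*(-40 - 522/5)/5 = -2*(-522)*(-722)/(5*5) = -1*753768/25 = -753768/25 ≈ -30151.)
(b - 222) + J = (-753768/25 - 222) + 675/2 = -759318/25 + 675/2 = -1501761/50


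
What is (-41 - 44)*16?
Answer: -1360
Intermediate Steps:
(-41 - 44)*16 = -85*16 = -1360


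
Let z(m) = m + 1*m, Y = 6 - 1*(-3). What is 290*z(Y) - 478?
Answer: 4742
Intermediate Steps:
Y = 9 (Y = 6 + 3 = 9)
z(m) = 2*m (z(m) = m + m = 2*m)
290*z(Y) - 478 = 290*(2*9) - 478 = 290*18 - 478 = 5220 - 478 = 4742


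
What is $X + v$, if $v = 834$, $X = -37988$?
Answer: $-37154$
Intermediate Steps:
$X + v = -37988 + 834 = -37154$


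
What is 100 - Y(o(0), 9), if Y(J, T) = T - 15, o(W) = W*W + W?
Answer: 106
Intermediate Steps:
o(W) = W + W² (o(W) = W² + W = W + W²)
Y(J, T) = -15 + T
100 - Y(o(0), 9) = 100 - (-15 + 9) = 100 - 1*(-6) = 100 + 6 = 106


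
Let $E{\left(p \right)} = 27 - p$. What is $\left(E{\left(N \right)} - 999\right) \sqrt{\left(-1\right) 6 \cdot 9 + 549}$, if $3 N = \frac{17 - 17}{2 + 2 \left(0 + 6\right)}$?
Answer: $- 2916 \sqrt{55} \approx -21626.0$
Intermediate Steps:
$N = 0$ ($N = \frac{\left(17 - 17\right) \frac{1}{2 + 2 \left(0 + 6\right)}}{3} = \frac{0 \frac{1}{2 + 2 \cdot 6}}{3} = \frac{0 \frac{1}{2 + 12}}{3} = \frac{0 \cdot \frac{1}{14}}{3} = \frac{1}{3} \cdot 0 = 0$)
$\left(E{\left(N \right)} - 999\right) \sqrt{\left(-1\right) 6 \cdot 9 + 549} = \left(\left(27 - 0\right) - 999\right) \sqrt{\left(-1\right) 6 \cdot 9 + 549} = \left(\left(27 + 0\right) - 999\right) \sqrt{\left(-6\right) 9 + 549} = \left(27 - 999\right) \sqrt{-54 + 549} = - 972 \sqrt{495} = - 972 \cdot 3 \sqrt{55} = - 2916 \sqrt{55}$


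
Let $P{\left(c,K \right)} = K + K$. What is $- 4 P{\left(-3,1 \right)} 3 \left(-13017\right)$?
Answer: $312408$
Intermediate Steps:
$P{\left(c,K \right)} = 2 K$
$- 4 P{\left(-3,1 \right)} 3 \left(-13017\right) = - 4 \cdot 2 \cdot 1 \cdot 3 \left(-13017\right) = \left(-4\right) 2 \cdot 3 \left(-13017\right) = \left(-8\right) 3 \left(-13017\right) = \left(-24\right) \left(-13017\right) = 312408$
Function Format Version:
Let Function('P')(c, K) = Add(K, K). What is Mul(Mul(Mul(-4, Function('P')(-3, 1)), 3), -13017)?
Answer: 312408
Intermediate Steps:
Function('P')(c, K) = Mul(2, K)
Mul(Mul(Mul(-4, Function('P')(-3, 1)), 3), -13017) = Mul(Mul(Mul(-4, Mul(2, 1)), 3), -13017) = Mul(Mul(Mul(-4, 2), 3), -13017) = Mul(Mul(-8, 3), -13017) = Mul(-24, -13017) = 312408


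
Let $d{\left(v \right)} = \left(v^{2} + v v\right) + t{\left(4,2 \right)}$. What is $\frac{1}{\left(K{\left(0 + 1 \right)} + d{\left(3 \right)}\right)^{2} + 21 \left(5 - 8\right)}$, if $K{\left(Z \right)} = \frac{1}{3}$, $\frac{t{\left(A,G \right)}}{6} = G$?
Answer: $\frac{9}{7714} \approx 0.0011667$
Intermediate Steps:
$t{\left(A,G \right)} = 6 G$
$K{\left(Z \right)} = \frac{1}{3}$
$d{\left(v \right)} = 12 + 2 v^{2}$ ($d{\left(v \right)} = \left(v^{2} + v v\right) + 6 \cdot 2 = \left(v^{2} + v^{2}\right) + 12 = 2 v^{2} + 12 = 12 + 2 v^{2}$)
$\frac{1}{\left(K{\left(0 + 1 \right)} + d{\left(3 \right)}\right)^{2} + 21 \left(5 - 8\right)} = \frac{1}{\left(\frac{1}{3} + \left(12 + 2 \cdot 3^{2}\right)\right)^{2} + 21 \left(5 - 8\right)} = \frac{1}{\left(\frac{1}{3} + \left(12 + 2 \cdot 9\right)\right)^{2} + 21 \left(5 - 8\right)} = \frac{1}{\left(\frac{1}{3} + \left(12 + 18\right)\right)^{2} + 21 \left(-3\right)} = \frac{1}{\left(\frac{1}{3} + 30\right)^{2} - 63} = \frac{1}{\left(\frac{91}{3}\right)^{2} - 63} = \frac{1}{\frac{8281}{9} - 63} = \frac{1}{\frac{7714}{9}} = \frac{9}{7714}$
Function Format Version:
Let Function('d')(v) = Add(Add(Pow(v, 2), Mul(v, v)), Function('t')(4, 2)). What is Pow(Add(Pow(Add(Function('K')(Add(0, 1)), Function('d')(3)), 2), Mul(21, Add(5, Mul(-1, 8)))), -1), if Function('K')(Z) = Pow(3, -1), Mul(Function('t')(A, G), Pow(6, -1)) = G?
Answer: Rational(9, 7714) ≈ 0.0011667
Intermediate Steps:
Function('t')(A, G) = Mul(6, G)
Function('K')(Z) = Rational(1, 3)
Function('d')(v) = Add(12, Mul(2, Pow(v, 2))) (Function('d')(v) = Add(Add(Pow(v, 2), Mul(v, v)), Mul(6, 2)) = Add(Add(Pow(v, 2), Pow(v, 2)), 12) = Add(Mul(2, Pow(v, 2)), 12) = Add(12, Mul(2, Pow(v, 2))))
Pow(Add(Pow(Add(Function('K')(Add(0, 1)), Function('d')(3)), 2), Mul(21, Add(5, Mul(-1, 8)))), -1) = Pow(Add(Pow(Add(Rational(1, 3), Add(12, Mul(2, Pow(3, 2)))), 2), Mul(21, Add(5, Mul(-1, 8)))), -1) = Pow(Add(Pow(Add(Rational(1, 3), Add(12, Mul(2, 9))), 2), Mul(21, Add(5, -8))), -1) = Pow(Add(Pow(Add(Rational(1, 3), Add(12, 18)), 2), Mul(21, -3)), -1) = Pow(Add(Pow(Add(Rational(1, 3), 30), 2), -63), -1) = Pow(Add(Pow(Rational(91, 3), 2), -63), -1) = Pow(Add(Rational(8281, 9), -63), -1) = Pow(Rational(7714, 9), -1) = Rational(9, 7714)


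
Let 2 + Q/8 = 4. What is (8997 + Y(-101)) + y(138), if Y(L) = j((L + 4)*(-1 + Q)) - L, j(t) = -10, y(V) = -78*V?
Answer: -1676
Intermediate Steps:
Q = 16 (Q = -16 + 8*4 = -16 + 32 = 16)
Y(L) = -10 - L
(8997 + Y(-101)) + y(138) = (8997 + (-10 - 1*(-101))) - 78*138 = (8997 + (-10 + 101)) - 10764 = (8997 + 91) - 10764 = 9088 - 10764 = -1676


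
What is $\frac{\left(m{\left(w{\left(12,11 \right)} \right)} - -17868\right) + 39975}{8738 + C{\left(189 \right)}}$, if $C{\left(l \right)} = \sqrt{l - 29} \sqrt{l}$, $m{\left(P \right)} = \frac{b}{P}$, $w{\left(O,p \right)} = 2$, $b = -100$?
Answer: $\frac{252497617}{38161202} - \frac{173379 \sqrt{210}}{19080601} \approx 6.4849$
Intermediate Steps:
$m{\left(P \right)} = - \frac{100}{P}$
$C{\left(l \right)} = \sqrt{l} \sqrt{-29 + l}$ ($C{\left(l \right)} = \sqrt{-29 + l} \sqrt{l} = \sqrt{l} \sqrt{-29 + l}$)
$\frac{\left(m{\left(w{\left(12,11 \right)} \right)} - -17868\right) + 39975}{8738 + C{\left(189 \right)}} = \frac{\left(- \frac{100}{2} - -17868\right) + 39975}{8738 + \sqrt{189} \sqrt{-29 + 189}} = \frac{\left(\left(-100\right) \frac{1}{2} + 17868\right) + 39975}{8738 + 3 \sqrt{21} \sqrt{160}} = \frac{\left(-50 + 17868\right) + 39975}{8738 + 3 \sqrt{21} \cdot 4 \sqrt{10}} = \frac{17818 + 39975}{8738 + 12 \sqrt{210}} = \frac{57793}{8738 + 12 \sqrt{210}}$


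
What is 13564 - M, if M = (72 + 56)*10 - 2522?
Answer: 14806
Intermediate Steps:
M = -1242 (M = 128*10 - 2522 = 1280 - 2522 = -1242)
13564 - M = 13564 - 1*(-1242) = 13564 + 1242 = 14806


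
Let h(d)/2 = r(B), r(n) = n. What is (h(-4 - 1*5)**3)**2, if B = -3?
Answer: 46656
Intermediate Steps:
h(d) = -6 (h(d) = 2*(-3) = -6)
(h(-4 - 1*5)**3)**2 = ((-6)**3)**2 = (-216)**2 = 46656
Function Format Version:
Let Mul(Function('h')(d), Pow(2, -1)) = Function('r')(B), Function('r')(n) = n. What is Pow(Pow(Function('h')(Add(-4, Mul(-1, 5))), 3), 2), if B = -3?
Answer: 46656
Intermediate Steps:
Function('h')(d) = -6 (Function('h')(d) = Mul(2, -3) = -6)
Pow(Pow(Function('h')(Add(-4, Mul(-1, 5))), 3), 2) = Pow(Pow(-6, 3), 2) = Pow(-216, 2) = 46656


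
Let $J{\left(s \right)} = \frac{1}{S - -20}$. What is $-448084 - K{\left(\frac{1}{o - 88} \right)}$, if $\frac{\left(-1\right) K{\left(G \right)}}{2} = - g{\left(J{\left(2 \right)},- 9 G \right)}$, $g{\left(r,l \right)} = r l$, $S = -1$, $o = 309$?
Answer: $- \frac{1881504698}{4199} \approx -4.4808 \cdot 10^{5}$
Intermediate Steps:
$J{\left(s \right)} = \frac{1}{19}$ ($J{\left(s \right)} = \frac{1}{-1 - -20} = \frac{1}{-1 + 20} = \frac{1}{19}$)
$g{\left(r,l \right)} = l r$
$K{\left(G \right)} = - \frac{18 G}{19}$ ($K{\left(G \right)} = - 2 \left(- \frac{\left(-9\right) G}{19}\right) = - 2 \frac{9 G}{19} = - \frac{18 G}{19}$)
$-448084 - K{\left(\frac{1}{o - 88} \right)} = -448084 - - \frac{18}{19 \left(309 - 88\right)} = -448084 - - \frac{18}{19 \cdot 221} = -448084 - \left(- \frac{18}{19}\right) \frac{1}{221} = -448084 - - \frac{18}{4199} = -448084 + \frac{18}{4199} = - \frac{1881504698}{4199}$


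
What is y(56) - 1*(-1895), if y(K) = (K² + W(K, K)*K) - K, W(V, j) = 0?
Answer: 4975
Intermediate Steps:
y(K) = K² - K (y(K) = (K² + 0*K) - K = (K² + 0) - K = K² - K)
y(56) - 1*(-1895) = 56*(-1 + 56) - 1*(-1895) = 56*55 + 1895 = 3080 + 1895 = 4975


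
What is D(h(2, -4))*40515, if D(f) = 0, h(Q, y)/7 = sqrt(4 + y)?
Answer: 0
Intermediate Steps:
h(Q, y) = 7*sqrt(4 + y)
D(h(2, -4))*40515 = 0*40515 = 0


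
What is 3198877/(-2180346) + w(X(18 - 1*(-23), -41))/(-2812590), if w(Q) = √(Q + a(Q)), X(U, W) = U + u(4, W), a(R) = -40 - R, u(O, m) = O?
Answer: -3198877/2180346 - I*√10/1406295 ≈ -1.4671 - 2.2487e-6*I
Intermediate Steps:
X(U, W) = 4 + U (X(U, W) = U + 4 = 4 + U)
w(Q) = 2*I*√10 (w(Q) = √(Q + (-40 - Q)) = √(-40) = 2*I*√10)
3198877/(-2180346) + w(X(18 - 1*(-23), -41))/(-2812590) = 3198877/(-2180346) + (2*I*√10)/(-2812590) = 3198877*(-1/2180346) + (2*I*√10)*(-1/2812590) = -3198877/2180346 - I*√10/1406295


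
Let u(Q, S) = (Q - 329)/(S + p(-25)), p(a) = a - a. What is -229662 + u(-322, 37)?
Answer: -8498145/37 ≈ -2.2968e+5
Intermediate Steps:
p(a) = 0
u(Q, S) = (-329 + Q)/S (u(Q, S) = (Q - 329)/(S + 0) = (-329 + Q)/S)
-229662 + u(-322, 37) = -229662 + (-329 - 322)/37 = -229662 + (1/37)*(-651) = -229662 - 651/37 = -8498145/37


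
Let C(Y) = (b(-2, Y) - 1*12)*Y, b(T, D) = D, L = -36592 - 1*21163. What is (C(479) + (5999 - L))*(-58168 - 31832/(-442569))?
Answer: -7399840609946720/442569 ≈ -1.6720e+10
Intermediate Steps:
L = -57755 (L = -36592 - 21163 = -57755)
C(Y) = Y*(-12 + Y) (C(Y) = (Y - 1*12)*Y = (Y - 12)*Y = (-12 + Y)*Y = Y*(-12 + Y))
(C(479) + (5999 - L))*(-58168 - 31832/(-442569)) = (479*(-12 + 479) + (5999 - 1*(-57755)))*(-58168 - 31832/(-442569)) = (479*467 + (5999 + 57755))*(-58168 - 31832*(-1/442569)) = (223693 + 63754)*(-58168 + 31832/442569) = 287447*(-25743321760/442569) = -7399840609946720/442569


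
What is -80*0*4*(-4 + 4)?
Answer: 0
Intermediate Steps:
-80*0*4*(-4 + 4) = -0*0 = -80*0 = 0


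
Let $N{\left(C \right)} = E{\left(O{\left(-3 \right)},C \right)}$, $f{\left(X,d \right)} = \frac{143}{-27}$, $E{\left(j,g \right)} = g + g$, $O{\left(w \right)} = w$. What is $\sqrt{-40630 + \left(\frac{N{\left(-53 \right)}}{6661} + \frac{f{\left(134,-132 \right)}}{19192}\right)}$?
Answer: $\frac{i \sqrt{13445945919481183911798}}{575270604} \approx 201.57 i$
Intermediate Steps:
$E{\left(j,g \right)} = 2 g$
$f{\left(X,d \right)} = - \frac{143}{27}$ ($f{\left(X,d \right)} = 143 \left(- \frac{1}{27}\right) = - \frac{143}{27}$)
$N{\left(C \right)} = 2 C$
$\sqrt{-40630 + \left(\frac{N{\left(-53 \right)}}{6661} + \frac{f{\left(134,-132 \right)}}{19192}\right)} = \sqrt{-40630 + \left(\frac{2 \left(-53\right)}{6661} - \frac{143}{27 \cdot 19192}\right)} = \sqrt{-40630 - \frac{55880027}{3451623624}} = \sqrt{- \frac{140239523723147}{3451623624}} = \frac{i \sqrt{13445945919481183911798}}{575270604}$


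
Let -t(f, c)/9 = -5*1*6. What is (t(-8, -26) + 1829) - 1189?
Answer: 910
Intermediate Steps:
t(f, c) = 270 (t(f, c) = -9*(-5*1)*6 = -(-45)*6 = -9*(-30) = 270)
(t(-8, -26) + 1829) - 1189 = (270 + 1829) - 1189 = 2099 - 1189 = 910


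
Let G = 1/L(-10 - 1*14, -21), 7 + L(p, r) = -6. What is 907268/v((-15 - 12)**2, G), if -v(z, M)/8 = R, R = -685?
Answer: 226817/1370 ≈ 165.56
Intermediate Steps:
L(p, r) = -13 (L(p, r) = -7 - 6 = -13)
G = -1/13 (G = 1/(-13) = -1/13 ≈ -0.076923)
v(z, M) = 5480 (v(z, M) = -8*(-685) = 5480)
907268/v((-15 - 12)**2, G) = 907268/5480 = 907268*(1/5480) = 226817/1370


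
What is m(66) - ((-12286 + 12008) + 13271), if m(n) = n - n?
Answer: -12993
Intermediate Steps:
m(n) = 0
m(66) - ((-12286 + 12008) + 13271) = 0 - ((-12286 + 12008) + 13271) = 0 - (-278 + 13271) = 0 - 1*12993 = 0 - 12993 = -12993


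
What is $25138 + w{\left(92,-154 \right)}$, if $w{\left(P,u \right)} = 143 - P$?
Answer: $25189$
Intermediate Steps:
$25138 + w{\left(92,-154 \right)} = 25138 + \left(143 - 92\right) = 25138 + 51 = 25189$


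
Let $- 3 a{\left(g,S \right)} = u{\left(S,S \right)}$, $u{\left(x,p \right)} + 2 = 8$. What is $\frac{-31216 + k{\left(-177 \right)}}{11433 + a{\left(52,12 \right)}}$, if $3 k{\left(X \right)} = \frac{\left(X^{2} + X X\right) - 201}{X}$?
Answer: $- \frac{792293}{289041} \approx -2.7411$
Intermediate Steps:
$u{\left(x,p \right)} = 6$ ($u{\left(x,p \right)} = -2 + 8 = 6$)
$a{\left(g,S \right)} = -2$ ($a{\left(g,S \right)} = \left(- \frac{1}{3}\right) 6 = -2$)
$k{\left(X \right)} = \frac{-201 + 2 X^{2}}{3 X}$ ($k{\left(X \right)} = \frac{\left(\left(X^{2} + X X\right) - 201\right) \frac{1}{X}}{3} = \frac{\left(\left(X^{2} + X^{2}\right) - 201\right) \frac{1}{X}}{3} = \frac{\left(2 X^{2} - 201\right) \frac{1}{X}}{3} = \frac{\left(-201 + 2 X^{2}\right) \frac{1}{X}}{3} = \frac{\frac{1}{X} \left(-201 + 2 X^{2}\right)}{3} = \frac{-201 + 2 X^{2}}{3 X}$)
$\frac{-31216 + k{\left(-177 \right)}}{11433 + a{\left(52,12 \right)}} = \frac{-31216 + \left(- \frac{67}{-177} + \frac{2}{3} \left(-177\right)\right)}{11433 - 2} = \frac{-31216 - \frac{20819}{177}}{11431} = \left(-31216 + \left(\frac{67}{177} - 118\right)\right) \frac{1}{11431} = \left(-31216 - \frac{20819}{177}\right) \frac{1}{11431} = \left(- \frac{5546051}{177}\right) \frac{1}{11431} = - \frac{792293}{289041}$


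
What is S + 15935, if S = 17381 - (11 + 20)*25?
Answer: 32541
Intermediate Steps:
S = 16606 (S = 17381 - 31*25 = 17381 - 1*775 = 17381 - 775 = 16606)
S + 15935 = 16606 + 15935 = 32541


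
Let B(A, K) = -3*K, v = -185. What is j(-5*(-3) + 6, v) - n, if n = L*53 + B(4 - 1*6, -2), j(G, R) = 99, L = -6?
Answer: 411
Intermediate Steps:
n = -312 (n = -6*53 - 3*(-2) = -318 + 6 = -312)
j(-5*(-3) + 6, v) - n = 99 - 1*(-312) = 99 + 312 = 411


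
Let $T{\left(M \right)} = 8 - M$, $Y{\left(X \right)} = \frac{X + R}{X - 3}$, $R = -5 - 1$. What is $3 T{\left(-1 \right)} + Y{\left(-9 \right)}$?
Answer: $\frac{113}{4} \approx 28.25$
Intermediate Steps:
$R = -6$
$Y{\left(X \right)} = \frac{-6 + X}{-3 + X}$ ($Y{\left(X \right)} = \frac{X - 6}{X - 3} = \frac{-6 + X}{-3 + X}$)
$3 T{\left(-1 \right)} + Y{\left(-9 \right)} = 3 \left(8 - -1\right) + \frac{-6 - 9}{-3 - 9} = 3 \left(8 + 1\right) + \frac{1}{-12} \left(-15\right) = 3 \cdot 9 - - \frac{5}{4} = 27 + \frac{5}{4} = \frac{113}{4}$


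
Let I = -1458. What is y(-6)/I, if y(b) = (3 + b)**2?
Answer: -1/162 ≈ -0.0061728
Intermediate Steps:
y(-6)/I = (3 - 6)**2/(-1458) = -1/1458*(-3)**2 = -1/1458*9 = -1/162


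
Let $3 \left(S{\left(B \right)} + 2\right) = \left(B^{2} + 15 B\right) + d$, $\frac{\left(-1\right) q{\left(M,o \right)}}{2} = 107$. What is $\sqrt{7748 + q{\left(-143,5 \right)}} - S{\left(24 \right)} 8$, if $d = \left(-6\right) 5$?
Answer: $-2400 + \sqrt{7534} \approx -2313.2$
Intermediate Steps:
$q{\left(M,o \right)} = -214$ ($q{\left(M,o \right)} = \left(-2\right) 107 = -214$)
$d = -30$
$S{\left(B \right)} = -12 + 5 B + \frac{B^{2}}{3}$ ($S{\left(B \right)} = -2 + \frac{\left(B^{2} + 15 B\right) - 30}{3} = -2 + \frac{-30 + B^{2} + 15 B}{3} = -2 + \left(-10 + 5 B + \frac{B^{2}}{3}\right) = -12 + 5 B + \frac{B^{2}}{3}$)
$\sqrt{7748 + q{\left(-143,5 \right)}} - S{\left(24 \right)} 8 = \sqrt{7748 - 214} - \left(-12 + 5 \cdot 24 + \frac{24^{2}}{3}\right) 8 = \sqrt{7534} - \left(-12 + 120 + \frac{1}{3} \cdot 576\right) 8 = \sqrt{7534} - \left(-12 + 120 + 192\right) 8 = \sqrt{7534} - 300 \cdot 8 = \sqrt{7534} - 2400 = -2400 + \sqrt{7534}$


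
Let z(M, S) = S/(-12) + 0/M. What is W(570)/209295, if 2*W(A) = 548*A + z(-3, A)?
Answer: 124925/167436 ≈ 0.74611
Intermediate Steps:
z(M, S) = -S/12 (z(M, S) = S*(-1/12) + 0 = -S/12 + 0 = -S/12)
W(A) = 6575*A/24 (W(A) = (548*A - A/12)/2 = (6575*A/12)/2 = 6575*A/24)
W(570)/209295 = ((6575/24)*570)/209295 = (624625/4)*(1/209295) = 124925/167436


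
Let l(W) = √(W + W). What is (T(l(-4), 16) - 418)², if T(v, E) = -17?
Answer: 189225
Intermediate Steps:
l(W) = √2*√W (l(W) = √(2*W) = √2*√W)
(T(l(-4), 16) - 418)² = (-17 - 418)² = (-435)² = 189225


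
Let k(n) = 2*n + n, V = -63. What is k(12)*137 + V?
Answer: 4869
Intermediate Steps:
k(n) = 3*n
k(12)*137 + V = (3*12)*137 - 63 = 36*137 - 63 = 4932 - 63 = 4869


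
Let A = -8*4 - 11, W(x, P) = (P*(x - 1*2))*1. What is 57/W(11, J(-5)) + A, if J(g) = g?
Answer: -664/15 ≈ -44.267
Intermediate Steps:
W(x, P) = P*(-2 + x) (W(x, P) = (P*(x - 2))*1 = (P*(-2 + x))*1 = P*(-2 + x))
A = -43 (A = -32 - 11 = -43)
57/W(11, J(-5)) + A = 57/(-5*(-2 + 11)) - 43 = 57/(-5*9) - 43 = 57/(-45) - 43 = -1/45*57 - 43 = -19/15 - 43 = -664/15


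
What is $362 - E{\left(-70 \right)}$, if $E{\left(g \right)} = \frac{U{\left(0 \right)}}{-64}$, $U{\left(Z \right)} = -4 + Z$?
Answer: $\frac{5791}{16} \approx 361.94$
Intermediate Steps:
$E{\left(g \right)} = \frac{1}{16}$ ($E{\left(g \right)} = \frac{-4 + 0}{-64} = \left(-4\right) \left(- \frac{1}{64}\right) = \frac{1}{16}$)
$362 - E{\left(-70 \right)} = 362 - \frac{1}{16} = \frac{5791}{16}$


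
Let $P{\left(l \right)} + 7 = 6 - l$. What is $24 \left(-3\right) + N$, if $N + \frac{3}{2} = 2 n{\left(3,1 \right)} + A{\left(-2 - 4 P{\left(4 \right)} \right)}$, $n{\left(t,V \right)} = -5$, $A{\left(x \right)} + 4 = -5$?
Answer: $- \frac{185}{2} \approx -92.5$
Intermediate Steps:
$P{\left(l \right)} = -1 - l$ ($P{\left(l \right)} = -7 - \left(-6 + l\right) = -1 - l$)
$A{\left(x \right)} = -9$ ($A{\left(x \right)} = -4 - 5 = -9$)
$N = - \frac{41}{2}$ ($N = - \frac{3}{2} + \left(2 \left(-5\right) - 9\right) = - \frac{3}{2} - 19 = - \frac{41}{2} \approx -20.5$)
$24 \left(-3\right) + N = 24 \left(-3\right) - \frac{41}{2} = -72 - \frac{41}{2} = - \frac{185}{2}$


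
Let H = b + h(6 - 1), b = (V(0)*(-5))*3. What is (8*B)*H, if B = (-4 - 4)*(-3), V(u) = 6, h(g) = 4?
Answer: -16512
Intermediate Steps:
b = -90 (b = (6*(-5))*3 = -30*3 = -90)
B = 24 (B = -8*(-3) = 24)
H = -86 (H = -90 + 4 = -86)
(8*B)*H = (8*24)*(-86) = 192*(-86) = -16512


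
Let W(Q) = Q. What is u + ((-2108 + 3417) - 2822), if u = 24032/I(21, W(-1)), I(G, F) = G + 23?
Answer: -10635/11 ≈ -966.82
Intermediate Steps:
I(G, F) = 23 + G
u = 6008/11 (u = 24032/(23 + 21) = 24032/44 = 24032*(1/44) = 6008/11 ≈ 546.18)
u + ((-2108 + 3417) - 2822) = 6008/11 + ((-2108 + 3417) - 2822) = 6008/11 + (1309 - 2822) = 6008/11 - 1513 = -10635/11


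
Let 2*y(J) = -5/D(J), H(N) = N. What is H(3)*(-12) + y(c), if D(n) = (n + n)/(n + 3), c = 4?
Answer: -611/16 ≈ -38.188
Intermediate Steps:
D(n) = 2*n/(3 + n) (D(n) = (2*n)/(3 + n) = 2*n/(3 + n))
y(J) = -5*(3 + J)/(4*J) (y(J) = (-5*(3 + J)/(2*J))/2 = -5*(3 + J)/(4*J))
H(3)*(-12) + y(c) = 3*(-12) + (5/4)*(-3 - 1*4)/4 = -36 + (5/4)*(1/4)*(-3 - 4) = -36 + (5/4)*(1/4)*(-7) = -36 - 35/16 = -611/16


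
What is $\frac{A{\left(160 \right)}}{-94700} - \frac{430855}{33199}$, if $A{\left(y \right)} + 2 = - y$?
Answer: $- \frac{20398295131}{1571972650} \approx -12.976$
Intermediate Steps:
$A{\left(y \right)} = -2 - y$
$\frac{A{\left(160 \right)}}{-94700} - \frac{430855}{33199} = \frac{-2 - 160}{-94700} - \frac{430855}{33199} = \left(-2 - 160\right) \left(- \frac{1}{94700}\right) - \frac{430855}{33199} = \left(-162\right) \left(- \frac{1}{94700}\right) - \frac{430855}{33199} = \frac{81}{47350} - \frac{430855}{33199} = - \frac{20398295131}{1571972650}$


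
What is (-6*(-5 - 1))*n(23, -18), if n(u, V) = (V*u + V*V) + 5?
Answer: -3060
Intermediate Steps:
n(u, V) = 5 + V**2 + V*u (n(u, V) = (V*u + V**2) + 5 = (V**2 + V*u) + 5 = 5 + V**2 + V*u)
(-6*(-5 - 1))*n(23, -18) = (-6*(-5 - 1))*(5 + (-18)**2 - 18*23) = (-6*(-6))*(5 + 324 - 414) = 36*(-85) = -3060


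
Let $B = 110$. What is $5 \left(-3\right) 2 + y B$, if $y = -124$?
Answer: $-13670$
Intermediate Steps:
$5 \left(-3\right) 2 + y B = 5 \left(-3\right) 2 - 13640 = \left(-15\right) 2 - 13640 = -30 - 13640 = -13670$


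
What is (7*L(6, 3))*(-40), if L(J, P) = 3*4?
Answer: -3360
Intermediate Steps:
L(J, P) = 12
(7*L(6, 3))*(-40) = (7*12)*(-40) = 84*(-40) = -3360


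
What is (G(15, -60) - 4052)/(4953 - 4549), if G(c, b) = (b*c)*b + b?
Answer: 12472/101 ≈ 123.49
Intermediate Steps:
G(c, b) = b + c*b**2 (G(c, b) = c*b**2 + b = b + c*b**2)
(G(15, -60) - 4052)/(4953 - 4549) = (-60*(1 - 60*15) - 4052)/(4953 - 4549) = (-60*(1 - 900) - 4052)/404 = (-60*(-899) - 4052)*(1/404) = (53940 - 4052)*(1/404) = 49888*(1/404) = 12472/101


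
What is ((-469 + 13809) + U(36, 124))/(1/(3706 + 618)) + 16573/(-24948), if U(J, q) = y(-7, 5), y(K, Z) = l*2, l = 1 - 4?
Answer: 1438407260195/24948 ≈ 5.7656e+7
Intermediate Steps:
l = -3
y(K, Z) = -6 (y(K, Z) = -3*2 = -6)
U(J, q) = -6
((-469 + 13809) + U(36, 124))/(1/(3706 + 618)) + 16573/(-24948) = ((-469 + 13809) - 6)/(1/(3706 + 618)) + 16573/(-24948) = (13340 - 6)/(1/4324) + 16573*(-1/24948) = 13334/(1/4324) - 16573/24948 = 13334*4324 - 16573/24948 = 57656216 - 16573/24948 = 1438407260195/24948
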